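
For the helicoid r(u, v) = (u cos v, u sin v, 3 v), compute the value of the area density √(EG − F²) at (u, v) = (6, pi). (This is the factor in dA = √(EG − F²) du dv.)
√(EG − F²)|_{(6, pi)} = 3*sqrt(5)

E = 1, F = 0, G = u^2 + 9, so EG − F² = u^2 + 9. Taking the positive square root: √(EG − F²) = sqrt(u^2 + 9). At (u, v) = (6, pi): 3*sqrt(5).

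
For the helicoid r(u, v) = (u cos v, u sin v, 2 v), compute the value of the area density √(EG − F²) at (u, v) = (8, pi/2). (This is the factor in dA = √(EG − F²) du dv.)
√(EG − F²)|_{(8, pi/2)} = 2*sqrt(17)

E = 1, F = 0, G = u^2 + 4, so EG − F² = u^2 + 4. Taking the positive square root: √(EG − F²) = sqrt(u^2 + 4). At (u, v) = (8, pi/2): 2*sqrt(17).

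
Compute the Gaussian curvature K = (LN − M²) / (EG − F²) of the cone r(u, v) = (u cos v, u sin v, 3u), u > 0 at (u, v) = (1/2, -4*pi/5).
K = 0

Coefficients of the first fundamental form: E = 10, F = 0, G = u^2.
Coefficients of the second fundamental form: L = 0, M = 0, N = 3*sqrt(10)*u^2/(10*Abs(u)).
Assemble K = (LN − M²)/(EG − F²) = 0. At (u, v) = (1/2, -4*pi/5): K = 0.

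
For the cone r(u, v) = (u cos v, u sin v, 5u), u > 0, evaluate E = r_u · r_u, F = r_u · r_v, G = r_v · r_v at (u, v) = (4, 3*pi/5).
E = 26;  F = 0;  G = 16

Partials: r_u = (cos(v), sin(v), 5), r_v = (-u*sin(v), u*cos(v), 0). As functions of (u, v):
  E = r_u · r_u = 26,
  F = r_u · r_v = 0,
  G = r_v · r_v = u^2.
Evaluating at (u, v) = (4, 3*pi/5): E = 26, F = 0, G = 16.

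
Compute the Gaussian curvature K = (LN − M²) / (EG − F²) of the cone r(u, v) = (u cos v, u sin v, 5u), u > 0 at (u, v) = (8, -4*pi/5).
K = 0

Coefficients of the first fundamental form: E = 26, F = 0, G = u^2.
Coefficients of the second fundamental form: L = 0, M = 0, N = 5*sqrt(26)*u^2/(26*Abs(u)).
Assemble K = (LN − M²)/(EG − F²) = 0. At (u, v) = (8, -4*pi/5): K = 0.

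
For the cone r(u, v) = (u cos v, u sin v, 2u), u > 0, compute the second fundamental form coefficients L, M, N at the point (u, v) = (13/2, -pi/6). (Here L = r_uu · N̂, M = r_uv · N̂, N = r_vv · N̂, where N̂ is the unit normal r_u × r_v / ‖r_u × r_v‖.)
L = 0;  M = 0;  N = 13*sqrt(5)/5

Compute the unit normal N̂(u, v) = (-2*sqrt(5)*u*cos(v)/(5*Abs(u)), -2*sqrt(5)*u*sin(v)/(5*Abs(u)), sqrt(5)*u/(5*Abs(u))), and the second partials r_uu, r_uv, r_vv. Take dot products:
  L(u, v) = r_uu · N̂ = 0,
  M(u, v) = r_uv · N̂ = 0,
  N(u, v) = r_vv · N̂ = 2*sqrt(5)*u^2/(5*Abs(u)).
Evaluating at (u, v) = (13/2, -pi/6):
  L = 0, M = 0, N = 13*sqrt(5)/5.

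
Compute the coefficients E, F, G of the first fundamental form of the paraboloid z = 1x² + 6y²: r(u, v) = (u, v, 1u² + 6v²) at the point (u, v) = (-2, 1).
E = 17;  F = -48;  G = 145

Partials: r_u = (1, 0, 2*u), r_v = (0, 1, 12*v). As functions of (u, v):
  E = r_u · r_u = 4*u^2 + 1,
  F = r_u · r_v = 24*u*v,
  G = r_v · r_v = 144*v^2 + 1.
Evaluating at (u, v) = (-2, 1): E = 17, F = -48, G = 145.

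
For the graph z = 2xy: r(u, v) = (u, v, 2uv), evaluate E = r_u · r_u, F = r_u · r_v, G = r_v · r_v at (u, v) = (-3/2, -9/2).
E = 82;  F = 27;  G = 10

Partials: r_u = (1, 0, 2*v), r_v = (0, 1, 2*u). As functions of (u, v):
  E = r_u · r_u = 4*v^2 + 1,
  F = r_u · r_v = 4*u*v,
  G = r_v · r_v = 4*u^2 + 1.
Evaluating at (u, v) = (-3/2, -9/2): E = 82, F = 27, G = 10.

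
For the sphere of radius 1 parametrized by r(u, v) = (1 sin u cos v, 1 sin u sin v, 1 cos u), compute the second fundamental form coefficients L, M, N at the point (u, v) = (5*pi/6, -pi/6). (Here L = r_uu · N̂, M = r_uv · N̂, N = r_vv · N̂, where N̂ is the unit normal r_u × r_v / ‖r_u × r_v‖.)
L = -1;  M = 0;  N = -1/4

Compute the unit normal N̂(u, v) = (sin(u)^2*cos(v)/Abs(sin(u)), sin(u)^2*sin(v)/Abs(sin(u)), sin(2*u)/(2*Abs(sin(u)))), and the second partials r_uu, r_uv, r_vv. Take dot products:
  L(u, v) = r_uu · N̂ = -sin(u)/Abs(sin(u)),
  M(u, v) = r_uv · N̂ = 0,
  N(u, v) = r_vv · N̂ = -sin(u)^3/Abs(sin(u)).
Evaluating at (u, v) = (5*pi/6, -pi/6):
  L = -1, M = 0, N = -1/4.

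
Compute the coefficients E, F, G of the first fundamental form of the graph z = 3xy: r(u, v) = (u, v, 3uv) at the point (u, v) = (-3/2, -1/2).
E = 13/4;  F = 27/4;  G = 85/4

Partials: r_u = (1, 0, 3*v), r_v = (0, 1, 3*u). As functions of (u, v):
  E = r_u · r_u = 9*v^2 + 1,
  F = r_u · r_v = 9*u*v,
  G = r_v · r_v = 9*u^2 + 1.
Evaluating at (u, v) = (-3/2, -1/2): E = 13/4, F = 27/4, G = 85/4.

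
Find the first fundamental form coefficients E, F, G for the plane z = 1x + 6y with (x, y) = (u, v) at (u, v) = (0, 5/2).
E = 2;  F = 6;  G = 37

Partials: r_u = (1, 0, 1), r_v = (0, 1, 6). As functions of (u, v):
  E = r_u · r_u = 2,
  F = r_u · r_v = 6,
  G = r_v · r_v = 37.
Evaluating at (u, v) = (0, 5/2): E = 2, F = 6, G = 37.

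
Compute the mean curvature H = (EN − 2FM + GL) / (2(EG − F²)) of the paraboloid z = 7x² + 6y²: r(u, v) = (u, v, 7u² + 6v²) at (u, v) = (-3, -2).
H = 14629*sqrt(2341)/5480281

With E = 196*u^2 + 1, F = 168*u*v, G = 144*v^2 + 1, L = 14/sqrt(196*u^2 + 144*v^2 + 1), M = 0, N = 12/sqrt(196*u^2 + 144*v^2 + 1), assemble
  H = (EN − 2FM + GL) / (2(EG − F²)) = (1176*u^2 + 1008*v^2 + 13)/(196*u^2 + 144*v^2 + 1)^(3/2).
At (u, v) = (-3, -2): H = 14629*sqrt(2341)/5480281.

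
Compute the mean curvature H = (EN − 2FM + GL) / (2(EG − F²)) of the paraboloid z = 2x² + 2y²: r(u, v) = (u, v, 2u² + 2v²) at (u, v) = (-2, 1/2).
H = 140*sqrt(69)/4761

With E = 16*u^2 + 1, F = 16*u*v, G = 16*v^2 + 1, L = 4/sqrt(16*u^2 + 16*v^2 + 1), M = 0, N = 4/sqrt(16*u^2 + 16*v^2 + 1), assemble
  H = (EN − 2FM + GL) / (2(EG − F²)) = 4*(8*u^2 + 8*v^2 + 1)/(16*u^2 + 16*v^2 + 1)^(3/2).
At (u, v) = (-2, 1/2): H = 140*sqrt(69)/4761.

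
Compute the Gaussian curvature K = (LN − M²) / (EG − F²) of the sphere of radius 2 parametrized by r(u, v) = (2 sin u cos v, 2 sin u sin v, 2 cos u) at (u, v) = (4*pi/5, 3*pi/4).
K = 1/4

Coefficients of the first fundamental form: E = 4, F = 0, G = 4*sin(u)^2.
Coefficients of the second fundamental form: L = -2*sin(u)/Abs(sin(u)), M = 0, N = -2*sin(u)^3/Abs(sin(u)).
Assemble K = (LN − M²)/(EG − F²) = 1/4. At (u, v) = (4*pi/5, 3*pi/4): K = 1/4.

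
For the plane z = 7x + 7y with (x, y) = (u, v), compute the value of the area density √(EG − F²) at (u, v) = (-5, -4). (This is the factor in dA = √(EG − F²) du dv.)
√(EG − F²)|_{(-5, -4)} = 3*sqrt(11)

E = 50, F = 49, G = 50, so EG − F² = 99. Taking the positive square root: √(EG − F²) = 3*sqrt(11). At (u, v) = (-5, -4): 3*sqrt(11).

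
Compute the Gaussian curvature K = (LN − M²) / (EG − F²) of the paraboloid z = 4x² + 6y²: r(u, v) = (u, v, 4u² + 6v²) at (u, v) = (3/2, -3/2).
K = 96/219961

Coefficients of the first fundamental form: E = 64*u^2 + 1, F = 96*u*v, G = 144*v^2 + 1.
Coefficients of the second fundamental form: L = 8/sqrt(64*u^2 + 144*v^2 + 1), M = 0, N = 12/sqrt(64*u^2 + 144*v^2 + 1).
Assemble K = (LN − M²)/(EG − F²) = 96/(4096*u^4 + 18432*u^2*v^2 + 128*u^2 + 20736*v^4 + 288*v^2 + 1). At (u, v) = (3/2, -3/2): K = 96/219961.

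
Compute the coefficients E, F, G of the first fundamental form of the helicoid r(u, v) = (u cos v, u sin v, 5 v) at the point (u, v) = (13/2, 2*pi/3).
E = 1;  F = 0;  G = 269/4

Partials: r_u = (cos(v), sin(v), 0), r_v = (-u*sin(v), u*cos(v), 5). As functions of (u, v):
  E = r_u · r_u = 1,
  F = r_u · r_v = 0,
  G = r_v · r_v = u^2 + 25.
Evaluating at (u, v) = (13/2, 2*pi/3): E = 1, F = 0, G = 269/4.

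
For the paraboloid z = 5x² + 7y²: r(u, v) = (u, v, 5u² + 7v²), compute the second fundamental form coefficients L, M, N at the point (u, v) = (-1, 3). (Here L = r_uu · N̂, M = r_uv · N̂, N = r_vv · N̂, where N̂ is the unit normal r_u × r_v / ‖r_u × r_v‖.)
L = 2*sqrt(1865)/373;  M = 0;  N = 14*sqrt(1865)/1865

Compute the unit normal N̂(u, v) = (-10*u/sqrt(100*u^2 + 196*v^2 + 1), -14*v/sqrt(100*u^2 + 196*v^2 + 1), 1/sqrt(100*u^2 + 196*v^2 + 1)), and the second partials r_uu, r_uv, r_vv. Take dot products:
  L(u, v) = r_uu · N̂ = 10/sqrt(100*u^2 + 196*v^2 + 1),
  M(u, v) = r_uv · N̂ = 0,
  N(u, v) = r_vv · N̂ = 14/sqrt(100*u^2 + 196*v^2 + 1).
Evaluating at (u, v) = (-1, 3):
  L = 2*sqrt(1865)/373, M = 0, N = 14*sqrt(1865)/1865.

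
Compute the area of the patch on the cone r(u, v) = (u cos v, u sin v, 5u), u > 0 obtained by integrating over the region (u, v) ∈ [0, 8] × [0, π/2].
Area = 16*sqrt(26)*pi

Area = ∫∫ √(EG − F²) du dv with √(EG − F²) = sqrt(26)*Abs(u). Integrating over [0, 8] × [0, π/2] gives 16*sqrt(26)*pi.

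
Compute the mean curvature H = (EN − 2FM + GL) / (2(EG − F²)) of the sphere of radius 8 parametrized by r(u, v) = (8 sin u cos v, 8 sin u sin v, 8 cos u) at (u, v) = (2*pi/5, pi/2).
H = -1/8

With E = 64, F = 0, G = 64*sin(u)^2, L = -8*sin(u)/Abs(sin(u)), M = 0, N = -8*sin(u)^3/Abs(sin(u)), assemble
  H = (EN − 2FM + GL) / (2(EG − F²)) = -sin(u)/(8*Abs(sin(u))).
At (u, v) = (2*pi/5, pi/2): H = -1/8.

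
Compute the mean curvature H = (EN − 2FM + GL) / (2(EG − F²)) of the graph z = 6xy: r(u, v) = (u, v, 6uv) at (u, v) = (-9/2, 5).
H = 243*sqrt(1630)/132845

With E = 36*v^2 + 1, F = 36*u*v, G = 36*u^2 + 1, L = 0, M = 6/sqrt(36*u^2 + 36*v^2 + 1), N = 0, assemble
  H = (EN − 2FM + GL) / (2(EG − F²)) = -216*u*v/(36*u^2 + 36*v^2 + 1)^(3/2).
At (u, v) = (-9/2, 5): H = 243*sqrt(1630)/132845.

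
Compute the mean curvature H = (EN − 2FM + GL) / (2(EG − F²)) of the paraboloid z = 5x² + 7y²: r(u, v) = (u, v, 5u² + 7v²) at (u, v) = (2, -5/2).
H = 993*sqrt(1626)/293764

With E = 100*u^2 + 1, F = 140*u*v, G = 196*v^2 + 1, L = 10/sqrt(100*u^2 + 196*v^2 + 1), M = 0, N = 14/sqrt(100*u^2 + 196*v^2 + 1), assemble
  H = (EN − 2FM + GL) / (2(EG − F²)) = 4*(175*u^2 + 245*v^2 + 3)/(100*u^2 + 196*v^2 + 1)^(3/2).
At (u, v) = (2, -5/2): H = 993*sqrt(1626)/293764.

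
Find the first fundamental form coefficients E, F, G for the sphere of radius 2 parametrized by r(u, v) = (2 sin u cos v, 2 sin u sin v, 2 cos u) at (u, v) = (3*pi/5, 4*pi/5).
E = 4;  F = 0;  G = sqrt(5)/2 + 5/2

Partials: r_u = (2*cos(u)*cos(v), 2*sin(v)*cos(u), -2*sin(u)), r_v = (-2*sin(u)*sin(v), 2*sin(u)*cos(v), 0). As functions of (u, v):
  E = r_u · r_u = 4,
  F = r_u · r_v = 0,
  G = r_v · r_v = 4*sin(u)^2.
Evaluating at (u, v) = (3*pi/5, 4*pi/5): E = 4, F = 0, G = sqrt(5)/2 + 5/2.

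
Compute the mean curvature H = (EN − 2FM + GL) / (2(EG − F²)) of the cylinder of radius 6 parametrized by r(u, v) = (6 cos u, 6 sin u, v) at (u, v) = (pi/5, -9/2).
H = -1/12

With E = 36, F = 0, G = 1, L = -6, M = 0, N = 0, assemble
  H = (EN − 2FM + GL) / (2(EG − F²)) = -1/12.
At (u, v) = (pi/5, -9/2): H = -1/12.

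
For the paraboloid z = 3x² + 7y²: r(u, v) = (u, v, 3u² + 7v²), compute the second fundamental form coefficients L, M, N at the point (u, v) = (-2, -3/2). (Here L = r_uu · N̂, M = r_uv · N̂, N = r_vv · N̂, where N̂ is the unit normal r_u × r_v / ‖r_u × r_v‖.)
L = 3*sqrt(586)/293;  M = 0;  N = 7*sqrt(586)/293

Compute the unit normal N̂(u, v) = (-6*u/sqrt(36*u^2 + 196*v^2 + 1), -14*v/sqrt(36*u^2 + 196*v^2 + 1), 1/sqrt(36*u^2 + 196*v^2 + 1)), and the second partials r_uu, r_uv, r_vv. Take dot products:
  L(u, v) = r_uu · N̂ = 6/sqrt(36*u^2 + 196*v^2 + 1),
  M(u, v) = r_uv · N̂ = 0,
  N(u, v) = r_vv · N̂ = 14/sqrt(36*u^2 + 196*v^2 + 1).
Evaluating at (u, v) = (-2, -3/2):
  L = 3*sqrt(586)/293, M = 0, N = 7*sqrt(586)/293.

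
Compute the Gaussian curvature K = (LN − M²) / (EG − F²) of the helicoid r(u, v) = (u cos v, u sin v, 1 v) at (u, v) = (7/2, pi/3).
K = -16/2809

Coefficients of the first fundamental form: E = 1, F = 0, G = u^2 + 1.
Coefficients of the second fundamental form: L = 0, M = -1/sqrt(u^2 + 1), N = 0.
Assemble K = (LN − M²)/(EG − F²) = -1/(u^2 + 1)^2. At (u, v) = (7/2, pi/3): K = -16/2809.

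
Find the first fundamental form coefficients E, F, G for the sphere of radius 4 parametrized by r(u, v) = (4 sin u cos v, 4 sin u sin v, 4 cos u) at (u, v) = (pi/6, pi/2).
E = 16;  F = 0;  G = 4

Partials: r_u = (4*cos(u)*cos(v), 4*sin(v)*cos(u), -4*sin(u)), r_v = (-4*sin(u)*sin(v), 4*sin(u)*cos(v), 0). As functions of (u, v):
  E = r_u · r_u = 16,
  F = r_u · r_v = 0,
  G = r_v · r_v = 16*sin(u)^2.
Evaluating at (u, v) = (pi/6, pi/2): E = 16, F = 0, G = 4.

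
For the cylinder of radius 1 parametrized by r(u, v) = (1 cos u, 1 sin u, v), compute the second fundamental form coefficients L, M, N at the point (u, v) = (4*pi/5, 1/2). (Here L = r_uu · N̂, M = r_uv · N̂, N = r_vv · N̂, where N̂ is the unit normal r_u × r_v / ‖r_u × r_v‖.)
L = -1;  M = 0;  N = 0

Compute the unit normal N̂(u, v) = (cos(u), sin(u), 0), and the second partials r_uu, r_uv, r_vv. Take dot products:
  L(u, v) = r_uu · N̂ = -1,
  M(u, v) = r_uv · N̂ = 0,
  N(u, v) = r_vv · N̂ = 0.
Evaluating at (u, v) = (4*pi/5, 1/2):
  L = -1, M = 0, N = 0.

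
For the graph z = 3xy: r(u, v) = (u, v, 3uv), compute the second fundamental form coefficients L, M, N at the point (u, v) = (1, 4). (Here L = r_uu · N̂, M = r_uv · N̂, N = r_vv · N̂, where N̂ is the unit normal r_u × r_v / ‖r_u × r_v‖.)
L = 0;  M = 3*sqrt(154)/154;  N = 0

Compute the unit normal N̂(u, v) = (-3*v/sqrt(9*u^2 + 9*v^2 + 1), -3*u/sqrt(9*u^2 + 9*v^2 + 1), 1/sqrt(9*u^2 + 9*v^2 + 1)), and the second partials r_uu, r_uv, r_vv. Take dot products:
  L(u, v) = r_uu · N̂ = 0,
  M(u, v) = r_uv · N̂ = 3/sqrt(9*u^2 + 9*v^2 + 1),
  N(u, v) = r_vv · N̂ = 0.
Evaluating at (u, v) = (1, 4):
  L = 0, M = 3*sqrt(154)/154, N = 0.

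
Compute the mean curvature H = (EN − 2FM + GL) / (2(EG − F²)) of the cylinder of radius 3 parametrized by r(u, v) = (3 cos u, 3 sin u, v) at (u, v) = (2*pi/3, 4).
H = -1/6

With E = 9, F = 0, G = 1, L = -3, M = 0, N = 0, assemble
  H = (EN − 2FM + GL) / (2(EG − F²)) = -1/6.
At (u, v) = (2*pi/3, 4): H = -1/6.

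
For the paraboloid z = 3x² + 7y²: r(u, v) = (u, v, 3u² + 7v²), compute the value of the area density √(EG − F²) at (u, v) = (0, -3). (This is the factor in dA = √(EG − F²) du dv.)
√(EG − F²)|_{(0, -3)} = sqrt(1765)

E = 36*u^2 + 1, F = 84*u*v, G = 196*v^2 + 1, so EG − F² = 36*u^2 + 196*v^2 + 1. Taking the positive square root: √(EG − F²) = sqrt(36*u^2 + 196*v^2 + 1). At (u, v) = (0, -3): sqrt(1765).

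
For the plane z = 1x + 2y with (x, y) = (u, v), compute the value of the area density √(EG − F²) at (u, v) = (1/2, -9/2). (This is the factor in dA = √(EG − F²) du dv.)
√(EG − F²)|_{(1/2, -9/2)} = sqrt(6)

E = 2, F = 2, G = 5, so EG − F² = 6. Taking the positive square root: √(EG − F²) = sqrt(6). At (u, v) = (1/2, -9/2): sqrt(6).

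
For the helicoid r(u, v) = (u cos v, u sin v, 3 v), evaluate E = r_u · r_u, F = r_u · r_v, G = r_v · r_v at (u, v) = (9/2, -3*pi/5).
E = 1;  F = 0;  G = 117/4

Partials: r_u = (cos(v), sin(v), 0), r_v = (-u*sin(v), u*cos(v), 3). As functions of (u, v):
  E = r_u · r_u = 1,
  F = r_u · r_v = 0,
  G = r_v · r_v = u^2 + 9.
Evaluating at (u, v) = (9/2, -3*pi/5): E = 1, F = 0, G = 117/4.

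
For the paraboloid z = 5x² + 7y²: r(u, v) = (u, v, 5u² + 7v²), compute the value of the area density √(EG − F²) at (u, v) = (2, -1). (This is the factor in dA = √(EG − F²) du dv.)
√(EG − F²)|_{(2, -1)} = sqrt(597)

E = 100*u^2 + 1, F = 140*u*v, G = 196*v^2 + 1, so EG − F² = 100*u^2 + 196*v^2 + 1. Taking the positive square root: √(EG − F²) = sqrt(100*u^2 + 196*v^2 + 1). At (u, v) = (2, -1): sqrt(597).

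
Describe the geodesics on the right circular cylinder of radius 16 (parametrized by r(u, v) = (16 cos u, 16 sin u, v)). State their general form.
The cylinder is flat (K = 0) and locally isometric to the plane via the development (u, v) ↦ (16 u, v). Geodesics are the pre-images of straight lines: circles (v constant), vertical lines (u constant), and helices (v = c · u + d) for constants c, d.

A right cylinder has E = 16², F = 0, G = 1, so EG − F² = 16², and L = −16, M = N = 0, giving K = (LN − M²)/(EG − F²) = 0 everywhere. A flat surface is locally isometric to the Euclidean plane via the map (u, v) ↦ (16 u, v). Straight lines in the (x̃, ỹ) plane pull back to: (a) horizontal circles (v = const), (b) vertical generators (u = const), and (c) helices (16 u tan θ = v, i.e. v = c · u + d).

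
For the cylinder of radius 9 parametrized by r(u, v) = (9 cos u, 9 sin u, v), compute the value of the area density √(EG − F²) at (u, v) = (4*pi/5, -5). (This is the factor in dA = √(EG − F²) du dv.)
√(EG − F²)|_{(4*pi/5, -5)} = 9

E = 81, F = 0, G = 1, so EG − F² = 81. Taking the positive square root: √(EG − F²) = 9. At (u, v) = (4*pi/5, -5): 9.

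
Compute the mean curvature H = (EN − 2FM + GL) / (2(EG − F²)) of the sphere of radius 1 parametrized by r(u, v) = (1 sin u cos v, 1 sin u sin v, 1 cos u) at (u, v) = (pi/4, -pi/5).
H = -1

With E = 1, F = 0, G = sin(u)^2, L = -sin(u)/Abs(sin(u)), M = 0, N = -sin(u)^3/Abs(sin(u)), assemble
  H = (EN − 2FM + GL) / (2(EG − F²)) = -sin(u)/Abs(sin(u)).
At (u, v) = (pi/4, -pi/5): H = -1.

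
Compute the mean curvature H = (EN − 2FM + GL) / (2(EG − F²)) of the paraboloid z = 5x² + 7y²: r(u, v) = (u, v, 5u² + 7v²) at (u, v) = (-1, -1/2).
H = 319*sqrt(6)/1500

With E = 100*u^2 + 1, F = 140*u*v, G = 196*v^2 + 1, L = 10/sqrt(100*u^2 + 196*v^2 + 1), M = 0, N = 14/sqrt(100*u^2 + 196*v^2 + 1), assemble
  H = (EN − 2FM + GL) / (2(EG − F²)) = 4*(175*u^2 + 245*v^2 + 3)/(100*u^2 + 196*v^2 + 1)^(3/2).
At (u, v) = (-1, -1/2): H = 319*sqrt(6)/1500.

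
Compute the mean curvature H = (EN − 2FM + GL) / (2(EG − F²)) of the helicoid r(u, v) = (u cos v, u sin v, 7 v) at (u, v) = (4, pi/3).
H = 0

With E = 1, F = 0, G = u^2 + 49, L = 0, M = -7/sqrt(u^2 + 49), N = 0, assemble
  H = (EN − 2FM + GL) / (2(EG − F²)) = 0.
At (u, v) = (4, pi/3): H = 0.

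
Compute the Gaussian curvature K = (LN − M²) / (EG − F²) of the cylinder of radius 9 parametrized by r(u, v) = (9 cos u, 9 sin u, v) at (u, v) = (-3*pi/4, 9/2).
K = 0

Coefficients of the first fundamental form: E = 81, F = 0, G = 1.
Coefficients of the second fundamental form: L = -9, M = 0, N = 0.
Assemble K = (LN − M²)/(EG − F²) = 0. At (u, v) = (-3*pi/4, 9/2): K = 0.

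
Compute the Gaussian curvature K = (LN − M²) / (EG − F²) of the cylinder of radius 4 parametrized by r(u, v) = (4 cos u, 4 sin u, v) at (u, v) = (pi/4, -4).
K = 0

Coefficients of the first fundamental form: E = 16, F = 0, G = 1.
Coefficients of the second fundamental form: L = -4, M = 0, N = 0.
Assemble K = (LN − M²)/(EG − F²) = 0. At (u, v) = (pi/4, -4): K = 0.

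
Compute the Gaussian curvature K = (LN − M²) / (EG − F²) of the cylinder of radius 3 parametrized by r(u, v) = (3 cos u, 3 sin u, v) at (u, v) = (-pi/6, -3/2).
K = 0

Coefficients of the first fundamental form: E = 9, F = 0, G = 1.
Coefficients of the second fundamental form: L = -3, M = 0, N = 0.
Assemble K = (LN − M²)/(EG − F²) = 0. At (u, v) = (-pi/6, -3/2): K = 0.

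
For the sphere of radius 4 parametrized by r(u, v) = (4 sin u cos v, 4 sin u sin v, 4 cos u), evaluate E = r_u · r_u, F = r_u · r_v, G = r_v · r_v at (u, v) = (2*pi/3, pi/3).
E = 16;  F = 0;  G = 12

Partials: r_u = (4*cos(u)*cos(v), 4*sin(v)*cos(u), -4*sin(u)), r_v = (-4*sin(u)*sin(v), 4*sin(u)*cos(v), 0). As functions of (u, v):
  E = r_u · r_u = 16,
  F = r_u · r_v = 0,
  G = r_v · r_v = 16*sin(u)^2.
Evaluating at (u, v) = (2*pi/3, pi/3): E = 16, F = 0, G = 12.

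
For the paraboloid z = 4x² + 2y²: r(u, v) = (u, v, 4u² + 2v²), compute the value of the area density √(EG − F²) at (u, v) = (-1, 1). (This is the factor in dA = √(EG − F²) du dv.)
√(EG − F²)|_{(-1, 1)} = 9

E = 64*u^2 + 1, F = 32*u*v, G = 16*v^2 + 1, so EG − F² = 64*u^2 + 16*v^2 + 1. Taking the positive square root: √(EG − F²) = sqrt(64*u^2 + 16*v^2 + 1). At (u, v) = (-1, 1): 9.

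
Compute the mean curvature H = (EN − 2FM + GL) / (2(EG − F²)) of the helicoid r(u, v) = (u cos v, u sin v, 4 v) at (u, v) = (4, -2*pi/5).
H = 0

With E = 1, F = 0, G = u^2 + 16, L = 0, M = -4/sqrt(u^2 + 16), N = 0, assemble
  H = (EN − 2FM + GL) / (2(EG − F²)) = 0.
At (u, v) = (4, -2*pi/5): H = 0.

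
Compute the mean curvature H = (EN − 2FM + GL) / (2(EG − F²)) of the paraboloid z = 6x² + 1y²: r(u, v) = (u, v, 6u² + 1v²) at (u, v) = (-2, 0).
H = 583*sqrt(577)/332929

With E = 144*u^2 + 1, F = 24*u*v, G = 4*v^2 + 1, L = 12/sqrt(144*u^2 + 4*v^2 + 1), M = 0, N = 2/sqrt(144*u^2 + 4*v^2 + 1), assemble
  H = (EN − 2FM + GL) / (2(EG − F²)) = (144*u^2 + 24*v^2 + 7)/(144*u^2 + 4*v^2 + 1)^(3/2).
At (u, v) = (-2, 0): H = 583*sqrt(577)/332929.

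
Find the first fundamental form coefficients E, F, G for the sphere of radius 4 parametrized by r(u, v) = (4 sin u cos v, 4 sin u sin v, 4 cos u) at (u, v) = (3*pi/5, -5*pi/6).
E = 16;  F = 0;  G = 2*sqrt(5) + 10

Partials: r_u = (4*cos(u)*cos(v), 4*sin(v)*cos(u), -4*sin(u)), r_v = (-4*sin(u)*sin(v), 4*sin(u)*cos(v), 0). As functions of (u, v):
  E = r_u · r_u = 16,
  F = r_u · r_v = 0,
  G = r_v · r_v = 16*sin(u)^2.
Evaluating at (u, v) = (3*pi/5, -5*pi/6): E = 16, F = 0, G = 2*sqrt(5) + 10.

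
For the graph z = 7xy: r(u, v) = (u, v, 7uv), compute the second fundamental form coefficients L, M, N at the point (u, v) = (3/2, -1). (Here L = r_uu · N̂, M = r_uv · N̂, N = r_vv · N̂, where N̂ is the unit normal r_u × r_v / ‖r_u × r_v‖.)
L = 0;  M = 14*sqrt(641)/641;  N = 0

Compute the unit normal N̂(u, v) = (-7*v/sqrt(49*u^2 + 49*v^2 + 1), -7*u/sqrt(49*u^2 + 49*v^2 + 1), 1/sqrt(49*u^2 + 49*v^2 + 1)), and the second partials r_uu, r_uv, r_vv. Take dot products:
  L(u, v) = r_uu · N̂ = 0,
  M(u, v) = r_uv · N̂ = 7/sqrt(49*u^2 + 49*v^2 + 1),
  N(u, v) = r_vv · N̂ = 0.
Evaluating at (u, v) = (3/2, -1):
  L = 0, M = 14*sqrt(641)/641, N = 0.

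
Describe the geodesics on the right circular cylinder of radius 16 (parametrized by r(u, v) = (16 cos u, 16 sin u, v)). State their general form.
The cylinder is flat (K = 0) and locally isometric to the plane via the development (u, v) ↦ (16 u, v). Geodesics are the pre-images of straight lines: circles (v constant), vertical lines (u constant), and helices (v = c · u + d) for constants c, d.

A right cylinder has E = 16², F = 0, G = 1, so EG − F² = 16², and L = −16, M = N = 0, giving K = (LN − M²)/(EG − F²) = 0 everywhere. A flat surface is locally isometric to the Euclidean plane via the map (u, v) ↦ (16 u, v). Straight lines in the (x̃, ỹ) plane pull back to: (a) horizontal circles (v = const), (b) vertical generators (u = const), and (c) helices (16 u tan θ = v, i.e. v = c · u + d).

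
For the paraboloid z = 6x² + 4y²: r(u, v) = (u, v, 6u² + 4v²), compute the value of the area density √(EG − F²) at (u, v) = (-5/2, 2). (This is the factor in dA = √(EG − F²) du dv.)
√(EG − F²)|_{(-5/2, 2)} = sqrt(1157)

E = 144*u^2 + 1, F = 96*u*v, G = 64*v^2 + 1, so EG − F² = 144*u^2 + 64*v^2 + 1. Taking the positive square root: √(EG − F²) = sqrt(144*u^2 + 64*v^2 + 1). At (u, v) = (-5/2, 2): sqrt(1157).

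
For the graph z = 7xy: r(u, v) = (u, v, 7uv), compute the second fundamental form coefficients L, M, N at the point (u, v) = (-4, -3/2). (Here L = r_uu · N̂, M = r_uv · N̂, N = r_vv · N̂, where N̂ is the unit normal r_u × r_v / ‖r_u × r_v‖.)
L = 0;  M = 14*sqrt(3581)/3581;  N = 0

Compute the unit normal N̂(u, v) = (-7*v/sqrt(49*u^2 + 49*v^2 + 1), -7*u/sqrt(49*u^2 + 49*v^2 + 1), 1/sqrt(49*u^2 + 49*v^2 + 1)), and the second partials r_uu, r_uv, r_vv. Take dot products:
  L(u, v) = r_uu · N̂ = 0,
  M(u, v) = r_uv · N̂ = 7/sqrt(49*u^2 + 49*v^2 + 1),
  N(u, v) = r_vv · N̂ = 0.
Evaluating at (u, v) = (-4, -3/2):
  L = 0, M = 14*sqrt(3581)/3581, N = 0.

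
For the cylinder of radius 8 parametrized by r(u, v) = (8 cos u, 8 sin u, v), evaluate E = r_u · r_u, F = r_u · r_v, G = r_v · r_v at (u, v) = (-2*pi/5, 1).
E = 64;  F = 0;  G = 1

Partials: r_u = (-8*sin(u), 8*cos(u), 0), r_v = (0, 0, 1). As functions of (u, v):
  E = r_u · r_u = 64,
  F = r_u · r_v = 0,
  G = r_v · r_v = 1.
Evaluating at (u, v) = (-2*pi/5, 1): E = 64, F = 0, G = 1.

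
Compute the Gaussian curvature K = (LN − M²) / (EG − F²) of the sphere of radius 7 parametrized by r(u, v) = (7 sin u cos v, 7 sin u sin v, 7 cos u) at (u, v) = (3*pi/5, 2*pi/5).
K = 1/49

Coefficients of the first fundamental form: E = 49, F = 0, G = 49*sin(u)^2.
Coefficients of the second fundamental form: L = -7*sin(u)/Abs(sin(u)), M = 0, N = -7*sin(u)^3/Abs(sin(u)).
Assemble K = (LN − M²)/(EG − F²) = 1/49. At (u, v) = (3*pi/5, 2*pi/5): K = 1/49.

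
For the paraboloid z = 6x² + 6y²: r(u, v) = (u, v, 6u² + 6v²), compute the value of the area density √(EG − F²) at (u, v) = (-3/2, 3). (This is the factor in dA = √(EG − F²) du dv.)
√(EG − F²)|_{(-3/2, 3)} = sqrt(1621)

E = 144*u^2 + 1, F = 144*u*v, G = 144*v^2 + 1, so EG − F² = 144*u^2 + 144*v^2 + 1. Taking the positive square root: √(EG − F²) = sqrt(144*u^2 + 144*v^2 + 1). At (u, v) = (-3/2, 3): sqrt(1621).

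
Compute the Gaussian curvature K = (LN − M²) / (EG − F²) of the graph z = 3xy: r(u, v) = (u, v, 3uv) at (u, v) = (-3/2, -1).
K = -144/14641

Coefficients of the first fundamental form: E = 9*v^2 + 1, F = 9*u*v, G = 9*u^2 + 1.
Coefficients of the second fundamental form: L = 0, M = 3/sqrt(9*u^2 + 9*v^2 + 1), N = 0.
Assemble K = (LN − M²)/(EG − F²) = -9/(81*u^4 + 162*u^2*v^2 + 18*u^2 + 81*v^4 + 18*v^2 + 1). At (u, v) = (-3/2, -1): K = -144/14641.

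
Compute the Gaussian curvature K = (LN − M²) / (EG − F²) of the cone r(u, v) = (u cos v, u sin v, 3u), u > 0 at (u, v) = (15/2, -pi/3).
K = 0

Coefficients of the first fundamental form: E = 10, F = 0, G = u^2.
Coefficients of the second fundamental form: L = 0, M = 0, N = 3*sqrt(10)*u^2/(10*Abs(u)).
Assemble K = (LN − M²)/(EG − F²) = 0. At (u, v) = (15/2, -pi/3): K = 0.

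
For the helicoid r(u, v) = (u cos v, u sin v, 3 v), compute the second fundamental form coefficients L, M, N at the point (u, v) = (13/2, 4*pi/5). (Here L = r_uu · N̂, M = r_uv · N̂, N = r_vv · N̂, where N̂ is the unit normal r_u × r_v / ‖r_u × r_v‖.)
L = 0;  M = -6*sqrt(205)/205;  N = 0

Compute the unit normal N̂(u, v) = (3*sin(v)/sqrt(u^2 + 9), -3*cos(v)/sqrt(u^2 + 9), u/sqrt(u^2 + 9)), and the second partials r_uu, r_uv, r_vv. Take dot products:
  L(u, v) = r_uu · N̂ = 0,
  M(u, v) = r_uv · N̂ = -3/sqrt(u^2 + 9),
  N(u, v) = r_vv · N̂ = 0.
Evaluating at (u, v) = (13/2, 4*pi/5):
  L = 0, M = -6*sqrt(205)/205, N = 0.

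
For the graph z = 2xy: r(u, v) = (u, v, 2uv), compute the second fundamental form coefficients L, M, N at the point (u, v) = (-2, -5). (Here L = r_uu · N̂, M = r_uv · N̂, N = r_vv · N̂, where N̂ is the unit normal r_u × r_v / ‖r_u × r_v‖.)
L = 0;  M = 2*sqrt(13)/39;  N = 0

Compute the unit normal N̂(u, v) = (-2*v/sqrt(4*u^2 + 4*v^2 + 1), -2*u/sqrt(4*u^2 + 4*v^2 + 1), 1/sqrt(4*u^2 + 4*v^2 + 1)), and the second partials r_uu, r_uv, r_vv. Take dot products:
  L(u, v) = r_uu · N̂ = 0,
  M(u, v) = r_uv · N̂ = 2/sqrt(4*u^2 + 4*v^2 + 1),
  N(u, v) = r_vv · N̂ = 0.
Evaluating at (u, v) = (-2, -5):
  L = 0, M = 2*sqrt(13)/39, N = 0.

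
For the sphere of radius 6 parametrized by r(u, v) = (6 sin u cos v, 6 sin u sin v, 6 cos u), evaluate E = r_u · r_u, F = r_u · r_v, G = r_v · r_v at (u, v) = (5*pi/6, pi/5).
E = 36;  F = 0;  G = 9

Partials: r_u = (6*cos(u)*cos(v), 6*sin(v)*cos(u), -6*sin(u)), r_v = (-6*sin(u)*sin(v), 6*sin(u)*cos(v), 0). As functions of (u, v):
  E = r_u · r_u = 36,
  F = r_u · r_v = 0,
  G = r_v · r_v = 36*sin(u)^2.
Evaluating at (u, v) = (5*pi/6, pi/5): E = 36, F = 0, G = 9.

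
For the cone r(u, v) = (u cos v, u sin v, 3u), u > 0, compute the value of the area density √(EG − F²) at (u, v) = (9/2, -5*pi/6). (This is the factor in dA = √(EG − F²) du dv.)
√(EG − F²)|_{(9/2, -5*pi/6)} = 9*sqrt(10)/2

E = 10, F = 0, G = u^2, so EG − F² = 10*u^2. Taking the positive square root: √(EG − F²) = sqrt(10)*Abs(u). At (u, v) = (9/2, -5*pi/6): 9*sqrt(10)/2.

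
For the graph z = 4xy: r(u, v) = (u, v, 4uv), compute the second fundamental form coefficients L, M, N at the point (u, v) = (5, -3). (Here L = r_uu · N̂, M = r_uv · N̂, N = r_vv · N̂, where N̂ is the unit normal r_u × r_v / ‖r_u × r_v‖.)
L = 0;  M = 4*sqrt(545)/545;  N = 0

Compute the unit normal N̂(u, v) = (-4*v/sqrt(16*u^2 + 16*v^2 + 1), -4*u/sqrt(16*u^2 + 16*v^2 + 1), 1/sqrt(16*u^2 + 16*v^2 + 1)), and the second partials r_uu, r_uv, r_vv. Take dot products:
  L(u, v) = r_uu · N̂ = 0,
  M(u, v) = r_uv · N̂ = 4/sqrt(16*u^2 + 16*v^2 + 1),
  N(u, v) = r_vv · N̂ = 0.
Evaluating at (u, v) = (5, -3):
  L = 0, M = 4*sqrt(545)/545, N = 0.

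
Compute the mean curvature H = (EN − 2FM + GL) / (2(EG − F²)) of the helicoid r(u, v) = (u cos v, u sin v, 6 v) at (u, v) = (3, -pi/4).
H = 0

With E = 1, F = 0, G = u^2 + 36, L = 0, M = -6/sqrt(u^2 + 36), N = 0, assemble
  H = (EN − 2FM + GL) / (2(EG − F²)) = 0.
At (u, v) = (3, -pi/4): H = 0.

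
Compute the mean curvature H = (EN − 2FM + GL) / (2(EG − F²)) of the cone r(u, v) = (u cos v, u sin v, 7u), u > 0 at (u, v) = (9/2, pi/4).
H = 7*sqrt(2)/90

With E = 50, F = 0, G = u^2, L = 0, M = 0, N = 7*sqrt(2)*u^2/(10*Abs(u)), assemble
  H = (EN − 2FM + GL) / (2(EG − F²)) = 7*sqrt(2)/(20*Abs(u)).
At (u, v) = (9/2, pi/4): H = 7*sqrt(2)/90.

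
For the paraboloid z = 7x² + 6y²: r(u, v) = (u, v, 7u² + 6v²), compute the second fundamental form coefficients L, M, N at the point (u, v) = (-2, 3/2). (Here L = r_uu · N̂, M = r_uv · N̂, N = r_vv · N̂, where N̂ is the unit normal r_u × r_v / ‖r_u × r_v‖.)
L = 14*sqrt(1109)/1109;  M = 0;  N = 12*sqrt(1109)/1109

Compute the unit normal N̂(u, v) = (-14*u/sqrt(196*u^2 + 144*v^2 + 1), -12*v/sqrt(196*u^2 + 144*v^2 + 1), 1/sqrt(196*u^2 + 144*v^2 + 1)), and the second partials r_uu, r_uv, r_vv. Take dot products:
  L(u, v) = r_uu · N̂ = 14/sqrt(196*u^2 + 144*v^2 + 1),
  M(u, v) = r_uv · N̂ = 0,
  N(u, v) = r_vv · N̂ = 12/sqrt(196*u^2 + 144*v^2 + 1).
Evaluating at (u, v) = (-2, 3/2):
  L = 14*sqrt(1109)/1109, M = 0, N = 12*sqrt(1109)/1109.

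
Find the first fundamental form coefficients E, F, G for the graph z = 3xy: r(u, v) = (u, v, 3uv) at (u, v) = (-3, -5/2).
E = 229/4;  F = 135/2;  G = 82

Partials: r_u = (1, 0, 3*v), r_v = (0, 1, 3*u). As functions of (u, v):
  E = r_u · r_u = 9*v^2 + 1,
  F = r_u · r_v = 9*u*v,
  G = r_v · r_v = 9*u^2 + 1.
Evaluating at (u, v) = (-3, -5/2): E = 229/4, F = 135/2, G = 82.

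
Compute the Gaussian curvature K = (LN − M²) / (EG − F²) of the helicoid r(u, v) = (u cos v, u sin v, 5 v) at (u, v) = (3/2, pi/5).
K = -400/11881

Coefficients of the first fundamental form: E = 1, F = 0, G = u^2 + 25.
Coefficients of the second fundamental form: L = 0, M = -5/sqrt(u^2 + 25), N = 0.
Assemble K = (LN − M²)/(EG − F²) = -25/(u^2 + 25)^2. At (u, v) = (3/2, pi/5): K = -400/11881.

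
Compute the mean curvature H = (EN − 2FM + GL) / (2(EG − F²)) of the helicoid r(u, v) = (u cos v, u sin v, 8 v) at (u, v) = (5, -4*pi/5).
H = 0

With E = 1, F = 0, G = u^2 + 64, L = 0, M = -8/sqrt(u^2 + 64), N = 0, assemble
  H = (EN − 2FM + GL) / (2(EG − F²)) = 0.
At (u, v) = (5, -4*pi/5): H = 0.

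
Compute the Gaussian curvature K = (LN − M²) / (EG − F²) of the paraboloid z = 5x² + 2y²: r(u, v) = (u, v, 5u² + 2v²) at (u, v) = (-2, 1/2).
K = 8/32805

Coefficients of the first fundamental form: E = 100*u^2 + 1, F = 40*u*v, G = 16*v^2 + 1.
Coefficients of the second fundamental form: L = 10/sqrt(100*u^2 + 16*v^2 + 1), M = 0, N = 4/sqrt(100*u^2 + 16*v^2 + 1).
Assemble K = (LN − M²)/(EG − F²) = 40/(10000*u^4 + 3200*u^2*v^2 + 200*u^2 + 256*v^4 + 32*v^2 + 1). At (u, v) = (-2, 1/2): K = 8/32805.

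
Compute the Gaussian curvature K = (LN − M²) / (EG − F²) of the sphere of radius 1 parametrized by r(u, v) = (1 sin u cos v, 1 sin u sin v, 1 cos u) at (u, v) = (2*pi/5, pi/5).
K = 1

Coefficients of the first fundamental form: E = 1, F = 0, G = sin(u)^2.
Coefficients of the second fundamental form: L = -sin(u)/Abs(sin(u)), M = 0, N = -sin(u)^3/Abs(sin(u)).
Assemble K = (LN − M²)/(EG − F²) = 1. At (u, v) = (2*pi/5, pi/5): K = 1.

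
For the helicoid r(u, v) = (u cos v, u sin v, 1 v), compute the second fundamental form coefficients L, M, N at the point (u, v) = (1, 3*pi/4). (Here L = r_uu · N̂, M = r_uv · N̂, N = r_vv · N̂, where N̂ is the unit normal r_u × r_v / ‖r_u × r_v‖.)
L = 0;  M = -sqrt(2)/2;  N = 0

Compute the unit normal N̂(u, v) = (sin(v)/sqrt(u^2 + 1), -cos(v)/sqrt(u^2 + 1), u/sqrt(u^2 + 1)), and the second partials r_uu, r_uv, r_vv. Take dot products:
  L(u, v) = r_uu · N̂ = 0,
  M(u, v) = r_uv · N̂ = -1/sqrt(u^2 + 1),
  N(u, v) = r_vv · N̂ = 0.
Evaluating at (u, v) = (1, 3*pi/4):
  L = 0, M = -sqrt(2)/2, N = 0.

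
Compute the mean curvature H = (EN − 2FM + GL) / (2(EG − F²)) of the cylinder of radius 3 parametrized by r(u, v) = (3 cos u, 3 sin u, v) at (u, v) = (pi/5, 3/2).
H = -1/6

With E = 9, F = 0, G = 1, L = -3, M = 0, N = 0, assemble
  H = (EN − 2FM + GL) / (2(EG − F²)) = -1/6.
At (u, v) = (pi/5, 3/2): H = -1/6.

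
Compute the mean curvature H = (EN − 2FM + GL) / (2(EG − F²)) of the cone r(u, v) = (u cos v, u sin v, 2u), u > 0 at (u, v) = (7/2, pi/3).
H = 2*sqrt(5)/35

With E = 5, F = 0, G = u^2, L = 0, M = 0, N = 2*sqrt(5)*u^2/(5*Abs(u)), assemble
  H = (EN − 2FM + GL) / (2(EG − F²)) = sqrt(5)/(5*Abs(u)).
At (u, v) = (7/2, pi/3): H = 2*sqrt(5)/35.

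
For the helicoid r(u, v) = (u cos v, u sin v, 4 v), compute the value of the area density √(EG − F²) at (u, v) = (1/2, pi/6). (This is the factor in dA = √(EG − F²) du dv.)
√(EG − F²)|_{(1/2, pi/6)} = sqrt(65)/2

E = 1, F = 0, G = u^2 + 16, so EG − F² = u^2 + 16. Taking the positive square root: √(EG − F²) = sqrt(u^2 + 16). At (u, v) = (1/2, pi/6): sqrt(65)/2.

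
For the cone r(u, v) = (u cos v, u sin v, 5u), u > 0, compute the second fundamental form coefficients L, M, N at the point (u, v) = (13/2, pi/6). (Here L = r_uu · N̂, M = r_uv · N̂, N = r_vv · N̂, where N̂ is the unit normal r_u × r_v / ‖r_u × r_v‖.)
L = 0;  M = 0;  N = 5*sqrt(26)/4

Compute the unit normal N̂(u, v) = (-5*sqrt(26)*u*cos(v)/(26*Abs(u)), -5*sqrt(26)*u*sin(v)/(26*Abs(u)), sqrt(26)*u/(26*Abs(u))), and the second partials r_uu, r_uv, r_vv. Take dot products:
  L(u, v) = r_uu · N̂ = 0,
  M(u, v) = r_uv · N̂ = 0,
  N(u, v) = r_vv · N̂ = 5*sqrt(26)*u^2/(26*Abs(u)).
Evaluating at (u, v) = (13/2, pi/6):
  L = 0, M = 0, N = 5*sqrt(26)/4.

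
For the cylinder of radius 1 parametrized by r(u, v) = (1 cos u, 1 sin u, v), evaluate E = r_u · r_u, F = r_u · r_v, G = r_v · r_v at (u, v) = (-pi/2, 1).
E = 1;  F = 0;  G = 1

Partials: r_u = (-sin(u), cos(u), 0), r_v = (0, 0, 1). As functions of (u, v):
  E = r_u · r_u = 1,
  F = r_u · r_v = 0,
  G = r_v · r_v = 1.
Evaluating at (u, v) = (-pi/2, 1): E = 1, F = 0, G = 1.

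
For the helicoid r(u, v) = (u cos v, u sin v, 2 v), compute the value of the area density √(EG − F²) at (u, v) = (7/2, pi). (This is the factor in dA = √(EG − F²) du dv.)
√(EG − F²)|_{(7/2, pi)} = sqrt(65)/2

E = 1, F = 0, G = u^2 + 4, so EG − F² = u^2 + 4. Taking the positive square root: √(EG − F²) = sqrt(u^2 + 4). At (u, v) = (7/2, pi): sqrt(65)/2.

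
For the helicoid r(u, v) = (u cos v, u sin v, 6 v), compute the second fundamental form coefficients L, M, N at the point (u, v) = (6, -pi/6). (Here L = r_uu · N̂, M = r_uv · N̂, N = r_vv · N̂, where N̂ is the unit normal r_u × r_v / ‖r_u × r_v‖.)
L = 0;  M = -sqrt(2)/2;  N = 0

Compute the unit normal N̂(u, v) = (6*sin(v)/sqrt(u^2 + 36), -6*cos(v)/sqrt(u^2 + 36), u/sqrt(u^2 + 36)), and the second partials r_uu, r_uv, r_vv. Take dot products:
  L(u, v) = r_uu · N̂ = 0,
  M(u, v) = r_uv · N̂ = -6/sqrt(u^2 + 36),
  N(u, v) = r_vv · N̂ = 0.
Evaluating at (u, v) = (6, -pi/6):
  L = 0, M = -sqrt(2)/2, N = 0.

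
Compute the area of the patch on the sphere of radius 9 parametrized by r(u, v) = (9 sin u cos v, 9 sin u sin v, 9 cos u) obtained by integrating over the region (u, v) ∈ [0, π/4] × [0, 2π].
Area = 81*pi*(2 - sqrt(2))

Area = ∫∫ √(EG − F²) du dv with √(EG − F²) = 81*Abs(sin(u)). Integrating over [0, π/4] × [0, 2π] gives 81*pi*(2 - sqrt(2)).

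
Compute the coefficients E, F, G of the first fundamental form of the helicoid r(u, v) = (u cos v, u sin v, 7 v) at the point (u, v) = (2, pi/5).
E = 1;  F = 0;  G = 53

Partials: r_u = (cos(v), sin(v), 0), r_v = (-u*sin(v), u*cos(v), 7). As functions of (u, v):
  E = r_u · r_u = 1,
  F = r_u · r_v = 0,
  G = r_v · r_v = u^2 + 49.
Evaluating at (u, v) = (2, pi/5): E = 1, F = 0, G = 53.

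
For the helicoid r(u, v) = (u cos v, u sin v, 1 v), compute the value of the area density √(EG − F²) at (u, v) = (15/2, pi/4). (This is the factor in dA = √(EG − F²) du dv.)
√(EG − F²)|_{(15/2, pi/4)} = sqrt(229)/2

E = 1, F = 0, G = u^2 + 1, so EG − F² = u^2 + 1. Taking the positive square root: √(EG − F²) = sqrt(u^2 + 1). At (u, v) = (15/2, pi/4): sqrt(229)/2.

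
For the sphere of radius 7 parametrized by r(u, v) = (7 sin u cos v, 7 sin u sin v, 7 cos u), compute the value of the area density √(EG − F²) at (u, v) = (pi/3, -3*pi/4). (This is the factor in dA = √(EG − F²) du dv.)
√(EG − F²)|_{(pi/3, -3*pi/4)} = 49*sqrt(3)/2

E = 49, F = 0, G = 49*sin(u)^2, so EG − F² = 2401*sin(u)^2. Taking the positive square root: √(EG − F²) = 49*Abs(sin(u)). At (u, v) = (pi/3, -3*pi/4): 49*sqrt(3)/2.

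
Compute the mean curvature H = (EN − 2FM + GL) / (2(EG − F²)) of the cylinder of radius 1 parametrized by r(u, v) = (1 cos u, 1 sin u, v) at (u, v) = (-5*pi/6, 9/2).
H = -1/2

With E = 1, F = 0, G = 1, L = -1, M = 0, N = 0, assemble
  H = (EN − 2FM + GL) / (2(EG − F²)) = -1/2.
At (u, v) = (-5*pi/6, 9/2): H = -1/2.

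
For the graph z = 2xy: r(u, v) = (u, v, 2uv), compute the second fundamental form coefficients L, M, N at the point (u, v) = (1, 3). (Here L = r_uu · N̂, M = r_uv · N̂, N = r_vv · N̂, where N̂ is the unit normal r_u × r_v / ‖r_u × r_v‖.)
L = 0;  M = 2*sqrt(41)/41;  N = 0

Compute the unit normal N̂(u, v) = (-2*v/sqrt(4*u^2 + 4*v^2 + 1), -2*u/sqrt(4*u^2 + 4*v^2 + 1), 1/sqrt(4*u^2 + 4*v^2 + 1)), and the second partials r_uu, r_uv, r_vv. Take dot products:
  L(u, v) = r_uu · N̂ = 0,
  M(u, v) = r_uv · N̂ = 2/sqrt(4*u^2 + 4*v^2 + 1),
  N(u, v) = r_vv · N̂ = 0.
Evaluating at (u, v) = (1, 3):
  L = 0, M = 2*sqrt(41)/41, N = 0.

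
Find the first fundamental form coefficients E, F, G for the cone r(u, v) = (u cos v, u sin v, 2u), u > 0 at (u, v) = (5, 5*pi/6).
E = 5;  F = 0;  G = 25

Partials: r_u = (cos(v), sin(v), 2), r_v = (-u*sin(v), u*cos(v), 0). As functions of (u, v):
  E = r_u · r_u = 5,
  F = r_u · r_v = 0,
  G = r_v · r_v = u^2.
Evaluating at (u, v) = (5, 5*pi/6): E = 5, F = 0, G = 25.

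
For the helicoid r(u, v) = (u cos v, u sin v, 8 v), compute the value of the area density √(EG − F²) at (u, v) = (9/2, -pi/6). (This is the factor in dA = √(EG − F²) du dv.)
√(EG − F²)|_{(9/2, -pi/6)} = sqrt(337)/2

E = 1, F = 0, G = u^2 + 64, so EG − F² = u^2 + 64. Taking the positive square root: √(EG − F²) = sqrt(u^2 + 64). At (u, v) = (9/2, -pi/6): sqrt(337)/2.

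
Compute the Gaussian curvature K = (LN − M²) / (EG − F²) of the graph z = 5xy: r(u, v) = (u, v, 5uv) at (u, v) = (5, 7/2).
K = -400/13905441

Coefficients of the first fundamental form: E = 25*v^2 + 1, F = 25*u*v, G = 25*u^2 + 1.
Coefficients of the second fundamental form: L = 0, M = 5/sqrt(25*u^2 + 25*v^2 + 1), N = 0.
Assemble K = (LN − M²)/(EG − F²) = -25/(625*u^4 + 1250*u^2*v^2 + 50*u^2 + 625*v^4 + 50*v^2 + 1). At (u, v) = (5, 7/2): K = -400/13905441.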